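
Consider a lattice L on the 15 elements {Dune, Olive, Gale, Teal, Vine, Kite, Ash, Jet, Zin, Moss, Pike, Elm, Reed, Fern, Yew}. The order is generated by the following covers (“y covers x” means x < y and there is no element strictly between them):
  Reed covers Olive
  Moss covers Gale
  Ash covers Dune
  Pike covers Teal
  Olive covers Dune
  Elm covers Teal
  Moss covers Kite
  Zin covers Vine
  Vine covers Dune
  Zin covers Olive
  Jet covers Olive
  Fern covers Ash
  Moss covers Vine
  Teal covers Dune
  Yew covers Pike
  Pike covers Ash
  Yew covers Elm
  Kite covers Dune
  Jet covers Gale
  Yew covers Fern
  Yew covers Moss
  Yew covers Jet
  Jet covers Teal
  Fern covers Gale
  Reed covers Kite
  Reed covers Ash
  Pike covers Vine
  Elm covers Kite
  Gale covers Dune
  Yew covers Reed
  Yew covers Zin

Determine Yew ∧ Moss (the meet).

Common lower bounds of {Yew, Moss}: Dune, Gale, Kite, Moss, Vine.
The greatest among these is Moss.

Moss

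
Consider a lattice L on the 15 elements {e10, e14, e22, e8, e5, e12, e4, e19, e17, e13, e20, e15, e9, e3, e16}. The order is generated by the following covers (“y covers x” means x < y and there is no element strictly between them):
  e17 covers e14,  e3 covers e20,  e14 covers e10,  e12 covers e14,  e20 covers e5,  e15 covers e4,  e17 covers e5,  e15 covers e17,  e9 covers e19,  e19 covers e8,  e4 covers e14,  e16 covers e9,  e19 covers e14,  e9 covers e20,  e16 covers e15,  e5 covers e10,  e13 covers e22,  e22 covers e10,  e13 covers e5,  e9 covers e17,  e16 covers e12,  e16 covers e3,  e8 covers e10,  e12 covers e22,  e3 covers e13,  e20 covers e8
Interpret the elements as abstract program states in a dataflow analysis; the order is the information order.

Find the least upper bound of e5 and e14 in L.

Common upper bounds of {e5, e14}: e15, e16, e17, e9.
The least among these is e17.

e17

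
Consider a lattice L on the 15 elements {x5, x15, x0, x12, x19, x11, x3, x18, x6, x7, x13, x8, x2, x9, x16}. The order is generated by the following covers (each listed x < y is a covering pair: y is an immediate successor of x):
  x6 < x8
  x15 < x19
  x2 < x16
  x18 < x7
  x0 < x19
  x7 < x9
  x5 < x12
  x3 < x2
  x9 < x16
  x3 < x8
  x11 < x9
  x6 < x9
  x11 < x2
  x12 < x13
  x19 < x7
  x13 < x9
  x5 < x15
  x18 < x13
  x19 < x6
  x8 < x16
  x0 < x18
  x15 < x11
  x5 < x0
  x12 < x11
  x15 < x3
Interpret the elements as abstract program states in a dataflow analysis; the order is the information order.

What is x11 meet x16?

Common lower bounds of {x11, x16}: x11, x12, x15, x5.
The greatest among these is x11.

x11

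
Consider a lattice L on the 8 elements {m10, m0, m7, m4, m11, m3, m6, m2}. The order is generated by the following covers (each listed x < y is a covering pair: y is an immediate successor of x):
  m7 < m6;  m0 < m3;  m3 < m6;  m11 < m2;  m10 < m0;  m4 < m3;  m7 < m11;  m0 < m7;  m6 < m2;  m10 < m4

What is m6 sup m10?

m6

Common upper bounds of {m6, m10}: m2, m6.
The least among these is m6.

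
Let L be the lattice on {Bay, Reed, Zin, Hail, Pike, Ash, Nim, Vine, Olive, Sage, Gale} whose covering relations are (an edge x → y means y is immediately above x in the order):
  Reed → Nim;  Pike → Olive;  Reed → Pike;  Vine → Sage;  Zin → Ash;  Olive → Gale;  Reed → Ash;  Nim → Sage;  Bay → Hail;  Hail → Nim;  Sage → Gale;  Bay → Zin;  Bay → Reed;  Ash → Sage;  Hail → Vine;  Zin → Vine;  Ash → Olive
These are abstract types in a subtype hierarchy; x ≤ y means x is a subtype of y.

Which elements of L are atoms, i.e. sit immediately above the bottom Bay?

The atoms are exactly the elements that cover Bay: Hail, Reed, Zin.

Hail, Reed, Zin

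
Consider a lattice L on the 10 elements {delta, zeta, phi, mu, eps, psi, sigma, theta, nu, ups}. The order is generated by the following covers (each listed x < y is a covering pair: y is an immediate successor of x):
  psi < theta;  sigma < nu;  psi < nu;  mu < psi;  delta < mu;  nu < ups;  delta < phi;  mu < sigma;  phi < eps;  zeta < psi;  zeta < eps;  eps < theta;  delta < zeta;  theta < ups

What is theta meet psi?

psi

Common lower bounds of {theta, psi}: delta, mu, psi, zeta.
The greatest among these is psi.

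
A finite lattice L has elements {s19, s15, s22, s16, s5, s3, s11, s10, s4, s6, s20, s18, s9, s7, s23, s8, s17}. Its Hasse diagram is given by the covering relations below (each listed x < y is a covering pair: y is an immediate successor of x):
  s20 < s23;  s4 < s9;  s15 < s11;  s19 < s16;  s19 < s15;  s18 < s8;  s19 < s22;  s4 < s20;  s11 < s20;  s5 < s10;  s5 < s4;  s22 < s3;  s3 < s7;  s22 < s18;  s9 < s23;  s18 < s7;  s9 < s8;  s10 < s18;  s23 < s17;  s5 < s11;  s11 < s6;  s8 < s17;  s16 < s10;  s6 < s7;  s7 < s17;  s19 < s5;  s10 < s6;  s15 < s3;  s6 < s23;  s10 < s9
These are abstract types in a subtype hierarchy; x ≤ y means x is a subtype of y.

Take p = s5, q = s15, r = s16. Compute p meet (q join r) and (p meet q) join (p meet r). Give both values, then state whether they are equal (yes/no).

s5; s19; no

q join r = s6, so p meet (q join r) = s5 meet s6 = s5.
p meet q = s19 and p meet r = s19, so (p meet q) join (p meet r) = s19 join s19 = s19.
Equal: no.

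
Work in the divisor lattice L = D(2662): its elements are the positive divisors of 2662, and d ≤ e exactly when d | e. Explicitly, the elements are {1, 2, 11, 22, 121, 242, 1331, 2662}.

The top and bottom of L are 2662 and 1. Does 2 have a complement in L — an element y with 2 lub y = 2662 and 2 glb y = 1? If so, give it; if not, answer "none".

1331

Need y with 2 ∨ y = 2662 and 2 ∧ y = 1.
Checking each element gives: 1331.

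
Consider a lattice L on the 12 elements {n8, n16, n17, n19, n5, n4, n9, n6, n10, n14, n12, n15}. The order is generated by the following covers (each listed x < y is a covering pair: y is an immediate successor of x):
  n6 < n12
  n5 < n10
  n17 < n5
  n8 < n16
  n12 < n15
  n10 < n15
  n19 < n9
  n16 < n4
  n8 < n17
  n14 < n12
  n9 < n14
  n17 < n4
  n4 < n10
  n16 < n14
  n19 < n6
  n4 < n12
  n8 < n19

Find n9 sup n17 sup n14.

Common upper bounds of {n9, n17, n14}: n12, n15.
The least among these is n12.

n12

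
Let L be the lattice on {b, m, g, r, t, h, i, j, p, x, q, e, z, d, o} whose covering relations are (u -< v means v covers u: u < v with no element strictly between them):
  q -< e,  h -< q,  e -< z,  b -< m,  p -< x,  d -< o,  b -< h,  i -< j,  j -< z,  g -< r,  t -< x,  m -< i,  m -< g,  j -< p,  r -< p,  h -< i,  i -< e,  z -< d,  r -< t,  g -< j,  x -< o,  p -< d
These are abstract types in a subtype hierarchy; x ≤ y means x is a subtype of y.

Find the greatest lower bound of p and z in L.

j

Common lower bounds of {p, z}: b, g, h, i, j, m.
The greatest among these is j.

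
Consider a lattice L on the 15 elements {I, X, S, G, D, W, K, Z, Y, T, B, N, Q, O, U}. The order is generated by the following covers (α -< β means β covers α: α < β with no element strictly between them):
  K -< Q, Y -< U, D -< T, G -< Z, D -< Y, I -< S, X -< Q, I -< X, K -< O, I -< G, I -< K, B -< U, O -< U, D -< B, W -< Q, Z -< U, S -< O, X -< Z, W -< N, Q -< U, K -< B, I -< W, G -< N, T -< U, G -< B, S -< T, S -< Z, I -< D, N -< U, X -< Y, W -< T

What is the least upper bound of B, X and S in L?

Common upper bounds of {B, X, S}: U.
The least among these is U.

U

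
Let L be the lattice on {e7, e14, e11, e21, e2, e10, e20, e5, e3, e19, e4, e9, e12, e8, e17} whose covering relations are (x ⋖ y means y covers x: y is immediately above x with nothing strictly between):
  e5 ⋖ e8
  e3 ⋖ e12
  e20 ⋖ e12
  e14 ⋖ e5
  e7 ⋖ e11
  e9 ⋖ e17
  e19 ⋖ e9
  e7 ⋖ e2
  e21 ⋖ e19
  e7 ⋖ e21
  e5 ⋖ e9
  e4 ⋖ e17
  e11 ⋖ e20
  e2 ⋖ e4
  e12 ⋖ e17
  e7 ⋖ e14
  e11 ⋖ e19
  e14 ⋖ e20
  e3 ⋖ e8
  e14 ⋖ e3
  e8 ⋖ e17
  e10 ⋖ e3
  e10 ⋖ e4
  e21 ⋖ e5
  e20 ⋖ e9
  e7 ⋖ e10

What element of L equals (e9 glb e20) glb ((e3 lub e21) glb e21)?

e9 ∧ e20 = e20
e3 ∨ e21 = e8
e8 ∧ e21 = e21
e20 ∧ e21 = e7

e7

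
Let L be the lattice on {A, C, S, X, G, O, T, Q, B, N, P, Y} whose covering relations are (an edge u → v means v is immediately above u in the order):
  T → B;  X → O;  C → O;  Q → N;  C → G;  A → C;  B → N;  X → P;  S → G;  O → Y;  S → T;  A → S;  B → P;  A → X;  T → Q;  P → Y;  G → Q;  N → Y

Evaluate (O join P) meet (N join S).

O ∨ P = Y
N ∨ S = N
Y ∧ N = N

N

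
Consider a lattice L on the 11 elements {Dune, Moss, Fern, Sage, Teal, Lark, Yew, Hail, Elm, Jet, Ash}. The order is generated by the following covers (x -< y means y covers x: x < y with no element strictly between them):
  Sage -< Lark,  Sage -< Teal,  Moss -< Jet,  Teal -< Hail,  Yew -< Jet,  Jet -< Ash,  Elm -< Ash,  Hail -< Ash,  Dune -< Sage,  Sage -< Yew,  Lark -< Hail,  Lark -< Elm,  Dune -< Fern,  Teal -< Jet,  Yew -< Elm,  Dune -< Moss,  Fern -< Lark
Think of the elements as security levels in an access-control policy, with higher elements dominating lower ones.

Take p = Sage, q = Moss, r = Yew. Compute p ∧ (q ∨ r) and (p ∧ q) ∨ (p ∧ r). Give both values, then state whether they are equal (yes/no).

q ∨ r = Jet, so p ∧ (q ∨ r) = Sage ∧ Jet = Sage.
p ∧ q = Dune and p ∧ r = Sage, so (p ∧ q) ∨ (p ∧ r) = Dune ∨ Sage = Sage.
Equal: yes.

Sage; Sage; yes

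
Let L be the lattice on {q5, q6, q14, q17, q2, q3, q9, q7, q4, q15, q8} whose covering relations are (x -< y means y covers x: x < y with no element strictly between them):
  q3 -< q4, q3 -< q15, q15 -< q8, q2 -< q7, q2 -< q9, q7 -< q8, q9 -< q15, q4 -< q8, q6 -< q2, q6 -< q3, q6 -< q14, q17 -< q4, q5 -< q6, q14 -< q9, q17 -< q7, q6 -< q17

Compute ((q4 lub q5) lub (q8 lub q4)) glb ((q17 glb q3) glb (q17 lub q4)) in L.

q4 ∨ q5 = q4
q8 ∨ q4 = q8
q4 ∨ q8 = q8
q17 ∧ q3 = q6
q17 ∨ q4 = q4
q6 ∧ q4 = q6
q8 ∧ q6 = q6

q6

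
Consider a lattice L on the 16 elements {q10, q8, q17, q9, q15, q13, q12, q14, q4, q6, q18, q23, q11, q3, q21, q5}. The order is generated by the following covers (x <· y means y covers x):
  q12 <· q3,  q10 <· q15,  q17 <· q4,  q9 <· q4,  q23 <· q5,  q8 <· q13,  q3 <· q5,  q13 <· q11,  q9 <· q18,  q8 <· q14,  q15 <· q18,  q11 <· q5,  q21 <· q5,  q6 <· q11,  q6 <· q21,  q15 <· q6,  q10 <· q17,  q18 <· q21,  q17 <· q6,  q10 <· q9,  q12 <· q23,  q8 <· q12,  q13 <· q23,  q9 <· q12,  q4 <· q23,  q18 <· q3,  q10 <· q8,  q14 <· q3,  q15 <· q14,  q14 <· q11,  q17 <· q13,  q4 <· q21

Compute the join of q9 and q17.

Common upper bounds of {q9, q17}: q21, q23, q4, q5.
The least among these is q4.

q4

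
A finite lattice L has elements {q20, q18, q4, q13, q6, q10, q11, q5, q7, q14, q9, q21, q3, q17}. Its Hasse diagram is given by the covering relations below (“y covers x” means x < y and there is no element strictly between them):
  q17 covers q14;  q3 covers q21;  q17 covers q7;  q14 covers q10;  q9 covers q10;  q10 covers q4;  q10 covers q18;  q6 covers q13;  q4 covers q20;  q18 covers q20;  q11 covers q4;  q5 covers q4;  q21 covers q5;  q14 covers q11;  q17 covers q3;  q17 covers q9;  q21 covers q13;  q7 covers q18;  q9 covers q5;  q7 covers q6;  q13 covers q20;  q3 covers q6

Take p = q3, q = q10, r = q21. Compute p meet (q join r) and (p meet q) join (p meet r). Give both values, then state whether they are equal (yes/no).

q join r = q17, so p meet (q join r) = q3 meet q17 = q3.
p meet q = q4 and p meet r = q21, so (p meet q) join (p meet r) = q4 join q21 = q21.
Equal: no.

q3; q21; no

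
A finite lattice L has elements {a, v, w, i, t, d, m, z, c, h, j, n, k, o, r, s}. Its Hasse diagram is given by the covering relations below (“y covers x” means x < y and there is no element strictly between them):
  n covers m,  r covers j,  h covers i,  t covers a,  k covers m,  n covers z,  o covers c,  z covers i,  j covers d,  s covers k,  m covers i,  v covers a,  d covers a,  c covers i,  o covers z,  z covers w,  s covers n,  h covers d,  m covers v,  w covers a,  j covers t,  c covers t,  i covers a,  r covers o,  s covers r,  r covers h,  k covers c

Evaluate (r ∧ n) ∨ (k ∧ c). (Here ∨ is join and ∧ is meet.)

o

r ∧ n = z
k ∧ c = c
z ∨ c = o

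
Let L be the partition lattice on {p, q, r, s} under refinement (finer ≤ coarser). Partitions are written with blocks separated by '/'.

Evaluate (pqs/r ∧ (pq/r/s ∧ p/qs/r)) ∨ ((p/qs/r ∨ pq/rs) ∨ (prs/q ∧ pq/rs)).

pq/r/s ∧ p/qs/r = p/q/r/s
pqs/r ∧ p/q/r/s = p/q/r/s
p/qs/r ∨ pq/rs = pqrs
prs/q ∧ pq/rs = p/q/rs
pqrs ∨ p/q/rs = pqrs
p/q/r/s ∨ pqrs = pqrs

pqrs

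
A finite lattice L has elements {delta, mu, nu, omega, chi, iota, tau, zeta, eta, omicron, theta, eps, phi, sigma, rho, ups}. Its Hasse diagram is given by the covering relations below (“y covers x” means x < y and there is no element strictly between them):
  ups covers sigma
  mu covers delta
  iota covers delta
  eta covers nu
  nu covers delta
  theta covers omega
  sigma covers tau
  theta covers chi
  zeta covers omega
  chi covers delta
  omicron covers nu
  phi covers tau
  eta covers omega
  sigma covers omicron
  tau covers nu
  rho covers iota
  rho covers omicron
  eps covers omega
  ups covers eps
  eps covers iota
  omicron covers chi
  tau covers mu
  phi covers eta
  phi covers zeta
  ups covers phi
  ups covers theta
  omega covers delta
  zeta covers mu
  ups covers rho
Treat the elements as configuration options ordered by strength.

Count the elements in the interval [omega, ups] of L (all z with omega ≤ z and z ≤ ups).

7

The interval [omega, ups] = {eps, eta, omega, phi, theta, ups, zeta}, which has 7 elements.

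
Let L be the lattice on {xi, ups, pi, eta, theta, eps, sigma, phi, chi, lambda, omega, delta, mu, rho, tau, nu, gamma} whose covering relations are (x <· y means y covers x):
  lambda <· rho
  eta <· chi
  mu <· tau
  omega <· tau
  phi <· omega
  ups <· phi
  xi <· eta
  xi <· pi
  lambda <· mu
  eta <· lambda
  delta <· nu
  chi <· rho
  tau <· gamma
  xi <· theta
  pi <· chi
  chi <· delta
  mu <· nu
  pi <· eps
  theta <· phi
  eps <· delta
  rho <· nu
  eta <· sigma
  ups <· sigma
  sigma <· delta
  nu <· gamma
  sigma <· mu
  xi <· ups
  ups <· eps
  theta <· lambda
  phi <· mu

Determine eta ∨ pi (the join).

Common upper bounds of {eta, pi}: chi, delta, gamma, nu, rho.
The least among these is chi.

chi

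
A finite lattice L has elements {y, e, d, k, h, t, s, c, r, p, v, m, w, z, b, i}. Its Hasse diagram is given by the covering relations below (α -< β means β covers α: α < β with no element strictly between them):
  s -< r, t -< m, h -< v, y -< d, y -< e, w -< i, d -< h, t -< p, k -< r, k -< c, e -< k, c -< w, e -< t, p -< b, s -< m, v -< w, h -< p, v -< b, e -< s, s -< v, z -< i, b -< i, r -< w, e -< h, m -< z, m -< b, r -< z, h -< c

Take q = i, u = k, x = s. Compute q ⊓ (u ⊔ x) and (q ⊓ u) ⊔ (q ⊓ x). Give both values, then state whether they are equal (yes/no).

u ⊔ x = r, so q ⊓ (u ⊔ x) = i ⊓ r = r.
q ⊓ u = k and q ⊓ x = s, so (q ⊓ u) ⊔ (q ⊓ x) = k ⊔ s = r.
Equal: yes.

r; r; yes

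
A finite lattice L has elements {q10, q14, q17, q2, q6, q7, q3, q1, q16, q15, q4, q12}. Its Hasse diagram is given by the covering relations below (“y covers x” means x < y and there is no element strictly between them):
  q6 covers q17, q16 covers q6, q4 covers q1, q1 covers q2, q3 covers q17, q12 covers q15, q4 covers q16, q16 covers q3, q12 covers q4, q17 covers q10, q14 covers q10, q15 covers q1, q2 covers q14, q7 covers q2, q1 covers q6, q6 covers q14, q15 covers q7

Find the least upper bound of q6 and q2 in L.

Common upper bounds of {q6, q2}: q1, q12, q15, q4.
The least among these is q1.

q1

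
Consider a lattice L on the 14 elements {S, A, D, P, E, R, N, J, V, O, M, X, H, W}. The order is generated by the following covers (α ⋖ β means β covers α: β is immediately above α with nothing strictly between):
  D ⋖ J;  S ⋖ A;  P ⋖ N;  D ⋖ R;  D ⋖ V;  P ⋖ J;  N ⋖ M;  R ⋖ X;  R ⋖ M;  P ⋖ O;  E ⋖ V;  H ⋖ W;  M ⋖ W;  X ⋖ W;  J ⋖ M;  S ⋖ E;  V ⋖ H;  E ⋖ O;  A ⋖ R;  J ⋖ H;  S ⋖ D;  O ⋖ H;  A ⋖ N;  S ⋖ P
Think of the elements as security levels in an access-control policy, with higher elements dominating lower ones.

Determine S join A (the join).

Common upper bounds of {S, A}: A, M, N, R, W, X.
The least among these is A.

A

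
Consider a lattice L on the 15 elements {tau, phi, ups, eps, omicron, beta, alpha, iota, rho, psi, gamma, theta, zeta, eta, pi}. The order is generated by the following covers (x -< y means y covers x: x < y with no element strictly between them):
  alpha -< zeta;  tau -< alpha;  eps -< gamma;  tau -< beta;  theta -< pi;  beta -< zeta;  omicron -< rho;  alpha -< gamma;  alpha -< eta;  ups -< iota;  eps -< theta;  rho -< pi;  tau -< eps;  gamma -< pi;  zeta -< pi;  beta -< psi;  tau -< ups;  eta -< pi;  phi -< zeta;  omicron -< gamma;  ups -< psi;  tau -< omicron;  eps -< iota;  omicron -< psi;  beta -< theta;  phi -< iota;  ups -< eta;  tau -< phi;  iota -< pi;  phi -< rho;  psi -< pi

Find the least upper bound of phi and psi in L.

pi

Common upper bounds of {phi, psi}: pi.
The least among these is pi.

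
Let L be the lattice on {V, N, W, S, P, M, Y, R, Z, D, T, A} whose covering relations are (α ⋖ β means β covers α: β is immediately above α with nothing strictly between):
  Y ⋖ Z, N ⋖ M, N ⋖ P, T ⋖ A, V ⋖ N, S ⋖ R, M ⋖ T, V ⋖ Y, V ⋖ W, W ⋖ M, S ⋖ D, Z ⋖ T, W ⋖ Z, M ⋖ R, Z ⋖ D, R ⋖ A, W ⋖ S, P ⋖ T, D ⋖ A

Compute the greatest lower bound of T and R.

Common lower bounds of {T, R}: M, N, V, W.
The greatest among these is M.

M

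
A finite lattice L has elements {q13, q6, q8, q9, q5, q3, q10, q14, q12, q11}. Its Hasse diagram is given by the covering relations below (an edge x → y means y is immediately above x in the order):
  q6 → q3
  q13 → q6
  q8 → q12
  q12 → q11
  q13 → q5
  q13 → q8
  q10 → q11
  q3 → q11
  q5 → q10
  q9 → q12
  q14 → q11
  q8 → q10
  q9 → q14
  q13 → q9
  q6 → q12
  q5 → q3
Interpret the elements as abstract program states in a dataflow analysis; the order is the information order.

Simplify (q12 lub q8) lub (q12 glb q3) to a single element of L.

q12

q12 ∨ q8 = q12
q12 ∧ q3 = q6
q12 ∨ q6 = q12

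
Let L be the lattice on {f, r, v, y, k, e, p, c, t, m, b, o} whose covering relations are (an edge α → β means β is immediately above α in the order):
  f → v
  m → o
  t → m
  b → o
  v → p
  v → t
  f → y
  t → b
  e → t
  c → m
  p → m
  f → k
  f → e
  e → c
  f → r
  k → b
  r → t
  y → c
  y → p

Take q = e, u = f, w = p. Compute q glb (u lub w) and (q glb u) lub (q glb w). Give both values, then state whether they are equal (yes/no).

f; f; yes

u lub w = p, so q glb (u lub w) = e glb p = f.
q glb u = f and q glb w = f, so (q glb u) lub (q glb w) = f lub f = f.
Equal: yes.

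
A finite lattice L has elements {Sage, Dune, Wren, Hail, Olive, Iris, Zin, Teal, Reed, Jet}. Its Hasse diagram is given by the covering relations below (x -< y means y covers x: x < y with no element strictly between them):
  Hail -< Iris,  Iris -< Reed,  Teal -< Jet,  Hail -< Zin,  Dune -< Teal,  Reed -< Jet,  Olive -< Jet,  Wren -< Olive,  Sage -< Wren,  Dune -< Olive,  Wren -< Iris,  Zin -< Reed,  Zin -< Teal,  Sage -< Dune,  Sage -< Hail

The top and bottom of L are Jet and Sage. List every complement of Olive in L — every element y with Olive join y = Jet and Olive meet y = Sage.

Hail, Zin

Need y with Olive ∨ y = Jet and Olive ∧ y = Sage.
Checking each element gives: Hail, Zin.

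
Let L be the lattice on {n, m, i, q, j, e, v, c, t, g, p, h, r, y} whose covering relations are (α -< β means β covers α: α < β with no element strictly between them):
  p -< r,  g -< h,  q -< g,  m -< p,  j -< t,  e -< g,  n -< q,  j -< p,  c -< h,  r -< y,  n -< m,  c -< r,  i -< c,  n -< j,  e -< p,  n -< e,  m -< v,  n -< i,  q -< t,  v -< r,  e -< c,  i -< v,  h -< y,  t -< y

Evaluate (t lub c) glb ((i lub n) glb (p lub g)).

t ∨ c = y
i ∨ n = i
p ∨ g = y
i ∧ y = i
y ∧ i = i

i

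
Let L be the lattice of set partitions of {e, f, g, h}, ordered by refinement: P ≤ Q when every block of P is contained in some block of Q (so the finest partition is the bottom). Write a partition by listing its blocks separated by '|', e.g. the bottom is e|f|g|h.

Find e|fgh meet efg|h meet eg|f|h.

e|f|g|h

Common lower bounds of {e|fgh, efg|h, eg|f|h}: e|f|g|h.
The greatest among these is e|f|g|h.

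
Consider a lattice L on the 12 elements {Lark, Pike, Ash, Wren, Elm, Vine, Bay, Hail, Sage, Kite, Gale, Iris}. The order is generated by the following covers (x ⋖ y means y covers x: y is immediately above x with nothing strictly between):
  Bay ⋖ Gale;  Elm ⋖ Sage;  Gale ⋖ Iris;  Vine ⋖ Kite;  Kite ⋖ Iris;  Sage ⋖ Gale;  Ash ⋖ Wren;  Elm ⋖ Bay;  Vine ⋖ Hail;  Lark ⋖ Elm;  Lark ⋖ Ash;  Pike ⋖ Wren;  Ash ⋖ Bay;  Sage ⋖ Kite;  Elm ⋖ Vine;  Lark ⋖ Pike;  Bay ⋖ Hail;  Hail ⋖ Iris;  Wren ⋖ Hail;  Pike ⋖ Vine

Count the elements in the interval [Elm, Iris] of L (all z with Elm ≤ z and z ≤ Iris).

The interval [Elm, Iris] = {Bay, Elm, Gale, Hail, Iris, Kite, Sage, Vine}, which has 8 elements.

8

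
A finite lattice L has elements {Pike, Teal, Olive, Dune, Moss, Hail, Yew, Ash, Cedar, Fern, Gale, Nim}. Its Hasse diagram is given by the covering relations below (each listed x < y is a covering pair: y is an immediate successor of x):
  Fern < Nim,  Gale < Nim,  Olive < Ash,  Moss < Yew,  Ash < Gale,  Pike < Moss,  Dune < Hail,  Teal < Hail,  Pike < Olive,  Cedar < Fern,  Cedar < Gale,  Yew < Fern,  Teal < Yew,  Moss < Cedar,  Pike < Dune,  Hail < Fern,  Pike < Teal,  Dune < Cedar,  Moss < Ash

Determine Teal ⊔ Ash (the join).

Nim

Common upper bounds of {Teal, Ash}: Nim.
The least among these is Nim.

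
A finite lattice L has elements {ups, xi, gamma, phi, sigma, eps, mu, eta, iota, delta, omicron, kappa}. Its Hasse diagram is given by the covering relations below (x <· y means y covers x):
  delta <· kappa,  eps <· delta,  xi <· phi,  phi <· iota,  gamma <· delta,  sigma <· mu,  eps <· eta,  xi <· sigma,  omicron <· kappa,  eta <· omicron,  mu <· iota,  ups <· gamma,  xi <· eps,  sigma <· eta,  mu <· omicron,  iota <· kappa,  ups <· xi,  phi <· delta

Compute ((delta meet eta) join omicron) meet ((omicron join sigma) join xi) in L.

delta ∧ eta = eps
eps ∨ omicron = omicron
omicron ∨ sigma = omicron
omicron ∨ xi = omicron
omicron ∧ omicron = omicron

omicron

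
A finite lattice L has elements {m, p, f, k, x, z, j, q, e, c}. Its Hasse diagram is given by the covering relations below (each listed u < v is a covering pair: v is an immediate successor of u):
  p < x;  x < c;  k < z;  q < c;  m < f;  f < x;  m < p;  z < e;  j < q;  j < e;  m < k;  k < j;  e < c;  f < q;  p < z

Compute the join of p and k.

z

Common upper bounds of {p, k}: c, e, z.
The least among these is z.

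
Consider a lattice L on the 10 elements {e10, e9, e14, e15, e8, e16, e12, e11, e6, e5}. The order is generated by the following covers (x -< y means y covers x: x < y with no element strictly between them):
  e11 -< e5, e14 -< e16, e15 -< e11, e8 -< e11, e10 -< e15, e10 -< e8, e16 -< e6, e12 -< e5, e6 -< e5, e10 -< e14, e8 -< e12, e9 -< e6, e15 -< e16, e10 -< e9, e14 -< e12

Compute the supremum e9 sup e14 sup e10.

e6

Common upper bounds of {e9, e14, e10}: e5, e6.
The least among these is e6.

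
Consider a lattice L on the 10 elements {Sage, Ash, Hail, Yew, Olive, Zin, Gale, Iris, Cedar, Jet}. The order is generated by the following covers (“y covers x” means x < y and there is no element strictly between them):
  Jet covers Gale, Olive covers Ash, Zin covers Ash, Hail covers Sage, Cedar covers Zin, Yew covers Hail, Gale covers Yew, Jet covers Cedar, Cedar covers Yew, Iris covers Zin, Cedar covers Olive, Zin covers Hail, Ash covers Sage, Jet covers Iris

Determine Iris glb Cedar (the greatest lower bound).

Zin

Common lower bounds of {Iris, Cedar}: Ash, Hail, Sage, Zin.
The greatest among these is Zin.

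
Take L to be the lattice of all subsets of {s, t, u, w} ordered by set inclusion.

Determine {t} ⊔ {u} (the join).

{t,u}

Under ⊆, join is union: {t} ∪ {u} = {t,u}.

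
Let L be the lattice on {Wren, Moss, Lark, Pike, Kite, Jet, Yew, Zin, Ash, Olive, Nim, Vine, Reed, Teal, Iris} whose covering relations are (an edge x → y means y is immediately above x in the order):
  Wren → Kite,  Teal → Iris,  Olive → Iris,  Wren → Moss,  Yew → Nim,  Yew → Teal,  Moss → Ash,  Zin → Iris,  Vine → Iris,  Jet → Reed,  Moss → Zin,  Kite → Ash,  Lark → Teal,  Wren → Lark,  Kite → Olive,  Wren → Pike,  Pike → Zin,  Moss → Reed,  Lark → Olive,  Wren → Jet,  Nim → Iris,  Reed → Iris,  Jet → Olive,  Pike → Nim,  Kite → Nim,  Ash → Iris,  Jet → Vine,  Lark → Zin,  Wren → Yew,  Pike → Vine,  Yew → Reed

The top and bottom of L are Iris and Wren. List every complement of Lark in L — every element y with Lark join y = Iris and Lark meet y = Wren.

Ash, Nim, Reed, Vine

Need y with Lark ∨ y = Iris and Lark ∧ y = Wren.
Checking each element gives: Ash, Nim, Reed, Vine.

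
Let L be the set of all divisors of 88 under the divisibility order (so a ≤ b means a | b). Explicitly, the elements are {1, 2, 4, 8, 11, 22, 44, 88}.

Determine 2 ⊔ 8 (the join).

In the divisibility order, the join is the least common multiple: lcm(2, 8) = 8.

8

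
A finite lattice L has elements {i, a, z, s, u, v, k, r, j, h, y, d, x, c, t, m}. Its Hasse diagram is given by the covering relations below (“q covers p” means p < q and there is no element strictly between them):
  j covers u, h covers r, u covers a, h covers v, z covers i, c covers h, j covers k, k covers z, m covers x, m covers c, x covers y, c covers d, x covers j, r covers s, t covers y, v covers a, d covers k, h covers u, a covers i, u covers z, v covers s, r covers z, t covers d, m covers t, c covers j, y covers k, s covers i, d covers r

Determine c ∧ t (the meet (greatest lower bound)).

d

Common lower bounds of {c, t}: d, i, k, r, s, z.
The greatest among these is d.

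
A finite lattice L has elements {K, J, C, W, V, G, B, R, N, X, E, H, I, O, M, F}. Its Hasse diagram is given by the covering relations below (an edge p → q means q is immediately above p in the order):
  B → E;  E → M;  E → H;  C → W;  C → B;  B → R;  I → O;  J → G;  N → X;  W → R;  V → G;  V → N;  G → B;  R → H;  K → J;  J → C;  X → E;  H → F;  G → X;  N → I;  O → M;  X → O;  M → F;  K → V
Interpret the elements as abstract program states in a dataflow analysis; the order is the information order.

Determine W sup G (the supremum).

Common upper bounds of {W, G}: F, H, R.
The least among these is R.

R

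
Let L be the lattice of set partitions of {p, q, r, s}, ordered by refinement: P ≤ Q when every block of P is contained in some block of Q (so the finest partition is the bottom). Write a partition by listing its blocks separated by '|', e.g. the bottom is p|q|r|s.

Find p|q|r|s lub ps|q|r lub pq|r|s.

pqs|r

The join of p|q|r|s, ps|q|r, pq|r|s merges any blocks that overlap across the partitions, giving pqs|r.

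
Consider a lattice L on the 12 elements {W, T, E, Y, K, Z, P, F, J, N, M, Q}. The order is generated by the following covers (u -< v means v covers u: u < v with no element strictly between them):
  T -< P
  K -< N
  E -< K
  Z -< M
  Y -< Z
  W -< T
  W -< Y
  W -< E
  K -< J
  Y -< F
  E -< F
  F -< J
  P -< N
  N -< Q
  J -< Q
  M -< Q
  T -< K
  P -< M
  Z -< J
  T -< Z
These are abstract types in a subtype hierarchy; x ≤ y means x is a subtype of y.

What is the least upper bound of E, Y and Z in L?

J

Common upper bounds of {E, Y, Z}: J, Q.
The least among these is J.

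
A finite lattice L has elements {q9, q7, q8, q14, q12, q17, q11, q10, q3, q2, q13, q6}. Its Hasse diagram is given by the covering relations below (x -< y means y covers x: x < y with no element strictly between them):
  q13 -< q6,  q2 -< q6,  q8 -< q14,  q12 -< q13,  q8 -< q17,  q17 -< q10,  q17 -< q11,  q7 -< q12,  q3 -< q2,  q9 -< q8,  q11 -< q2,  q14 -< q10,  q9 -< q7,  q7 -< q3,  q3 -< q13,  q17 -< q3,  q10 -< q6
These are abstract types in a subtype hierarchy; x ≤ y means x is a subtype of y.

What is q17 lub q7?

Common upper bounds of {q17, q7}: q13, q2, q3, q6.
The least among these is q3.

q3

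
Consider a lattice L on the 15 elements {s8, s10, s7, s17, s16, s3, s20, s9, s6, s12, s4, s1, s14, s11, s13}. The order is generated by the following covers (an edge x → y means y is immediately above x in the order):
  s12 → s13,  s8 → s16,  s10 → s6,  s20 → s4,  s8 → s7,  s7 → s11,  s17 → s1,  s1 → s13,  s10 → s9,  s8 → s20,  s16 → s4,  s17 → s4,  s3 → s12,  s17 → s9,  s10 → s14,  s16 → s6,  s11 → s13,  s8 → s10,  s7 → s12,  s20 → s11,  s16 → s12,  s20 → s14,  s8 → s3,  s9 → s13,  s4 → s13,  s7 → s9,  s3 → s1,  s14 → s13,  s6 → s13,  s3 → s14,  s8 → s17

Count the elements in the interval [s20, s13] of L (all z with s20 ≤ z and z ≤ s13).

The interval [s20, s13] = {s11, s13, s14, s20, s4}, which has 5 elements.

5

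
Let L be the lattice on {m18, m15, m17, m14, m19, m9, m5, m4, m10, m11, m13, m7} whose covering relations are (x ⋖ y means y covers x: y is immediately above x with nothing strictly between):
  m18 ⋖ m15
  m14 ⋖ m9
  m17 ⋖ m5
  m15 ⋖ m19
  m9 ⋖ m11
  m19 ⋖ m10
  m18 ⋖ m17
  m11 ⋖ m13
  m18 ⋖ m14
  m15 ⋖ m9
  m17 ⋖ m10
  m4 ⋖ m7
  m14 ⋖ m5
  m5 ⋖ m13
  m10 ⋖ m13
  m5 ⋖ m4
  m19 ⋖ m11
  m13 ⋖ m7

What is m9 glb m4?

m14

Common lower bounds of {m9, m4}: m14, m18.
The greatest among these is m14.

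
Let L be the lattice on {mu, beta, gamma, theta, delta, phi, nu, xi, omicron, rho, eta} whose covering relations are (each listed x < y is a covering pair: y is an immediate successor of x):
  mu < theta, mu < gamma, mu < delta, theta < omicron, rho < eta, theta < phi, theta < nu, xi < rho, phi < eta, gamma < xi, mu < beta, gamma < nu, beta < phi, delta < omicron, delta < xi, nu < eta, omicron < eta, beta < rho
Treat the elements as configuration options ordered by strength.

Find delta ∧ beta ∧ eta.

Common lower bounds of {delta, beta, eta}: mu.
The greatest among these is mu.

mu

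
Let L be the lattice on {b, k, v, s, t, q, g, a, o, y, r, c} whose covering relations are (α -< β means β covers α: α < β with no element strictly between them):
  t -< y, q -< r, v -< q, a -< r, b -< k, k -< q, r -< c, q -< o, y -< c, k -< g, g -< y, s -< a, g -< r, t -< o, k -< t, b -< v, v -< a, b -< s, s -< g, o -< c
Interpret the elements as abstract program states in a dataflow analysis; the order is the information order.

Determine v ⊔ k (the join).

q

Common upper bounds of {v, k}: c, o, q, r.
The least among these is q.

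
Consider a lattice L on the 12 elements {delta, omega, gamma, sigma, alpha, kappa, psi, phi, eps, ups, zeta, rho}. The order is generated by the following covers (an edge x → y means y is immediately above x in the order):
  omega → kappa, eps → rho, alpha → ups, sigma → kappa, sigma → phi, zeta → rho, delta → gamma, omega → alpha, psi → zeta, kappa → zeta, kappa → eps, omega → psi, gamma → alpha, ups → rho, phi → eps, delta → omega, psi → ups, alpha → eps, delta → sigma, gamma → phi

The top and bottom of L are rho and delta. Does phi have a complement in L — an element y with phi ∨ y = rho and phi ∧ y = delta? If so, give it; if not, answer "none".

psi

Need y with phi ∨ y = rho and phi ∧ y = delta.
Checking each element gives: psi.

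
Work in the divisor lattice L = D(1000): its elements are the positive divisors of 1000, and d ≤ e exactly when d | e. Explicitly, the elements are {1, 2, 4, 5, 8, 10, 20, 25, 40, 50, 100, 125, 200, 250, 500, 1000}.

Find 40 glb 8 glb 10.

Common lower bounds of {40, 8, 10}: 1, 2.
The greatest among these is 2.

2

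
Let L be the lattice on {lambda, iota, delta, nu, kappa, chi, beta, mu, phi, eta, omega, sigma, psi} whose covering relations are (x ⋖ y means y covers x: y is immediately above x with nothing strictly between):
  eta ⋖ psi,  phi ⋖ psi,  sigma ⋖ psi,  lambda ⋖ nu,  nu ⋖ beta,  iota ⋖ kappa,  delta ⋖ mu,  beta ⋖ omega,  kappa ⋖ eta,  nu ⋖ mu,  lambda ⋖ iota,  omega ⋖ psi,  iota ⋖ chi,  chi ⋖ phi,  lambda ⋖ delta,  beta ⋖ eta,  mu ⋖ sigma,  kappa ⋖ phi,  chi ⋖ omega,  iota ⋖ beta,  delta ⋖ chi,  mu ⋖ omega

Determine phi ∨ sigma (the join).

Common upper bounds of {phi, sigma}: psi.
The least among these is psi.

psi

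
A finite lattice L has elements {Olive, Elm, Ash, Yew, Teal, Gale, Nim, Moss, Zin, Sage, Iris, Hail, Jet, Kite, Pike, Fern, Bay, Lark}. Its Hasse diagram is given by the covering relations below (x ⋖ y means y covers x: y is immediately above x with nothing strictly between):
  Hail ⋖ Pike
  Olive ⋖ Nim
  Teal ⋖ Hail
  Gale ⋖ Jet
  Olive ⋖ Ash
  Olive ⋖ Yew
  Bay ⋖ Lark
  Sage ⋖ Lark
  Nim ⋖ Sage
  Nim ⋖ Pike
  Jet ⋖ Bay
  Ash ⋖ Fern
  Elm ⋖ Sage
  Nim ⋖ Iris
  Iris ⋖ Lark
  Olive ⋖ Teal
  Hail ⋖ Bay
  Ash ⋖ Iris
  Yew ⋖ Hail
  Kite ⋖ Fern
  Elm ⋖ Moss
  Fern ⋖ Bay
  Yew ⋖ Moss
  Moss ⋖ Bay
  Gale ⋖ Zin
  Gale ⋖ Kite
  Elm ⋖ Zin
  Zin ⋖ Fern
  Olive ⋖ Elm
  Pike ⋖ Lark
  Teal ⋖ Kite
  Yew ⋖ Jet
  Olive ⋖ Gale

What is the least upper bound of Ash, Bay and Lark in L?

Common upper bounds of {Ash, Bay, Lark}: Lark.
The least among these is Lark.

Lark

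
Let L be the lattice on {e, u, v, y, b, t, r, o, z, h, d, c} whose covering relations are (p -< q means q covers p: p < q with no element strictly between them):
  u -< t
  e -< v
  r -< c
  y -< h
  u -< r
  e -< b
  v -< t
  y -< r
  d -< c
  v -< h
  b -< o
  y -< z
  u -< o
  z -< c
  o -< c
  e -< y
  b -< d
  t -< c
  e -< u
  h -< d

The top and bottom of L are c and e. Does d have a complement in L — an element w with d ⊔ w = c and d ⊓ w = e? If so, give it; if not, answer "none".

u

Need w with d ∨ w = c and d ∧ w = e.
Checking each element gives: u.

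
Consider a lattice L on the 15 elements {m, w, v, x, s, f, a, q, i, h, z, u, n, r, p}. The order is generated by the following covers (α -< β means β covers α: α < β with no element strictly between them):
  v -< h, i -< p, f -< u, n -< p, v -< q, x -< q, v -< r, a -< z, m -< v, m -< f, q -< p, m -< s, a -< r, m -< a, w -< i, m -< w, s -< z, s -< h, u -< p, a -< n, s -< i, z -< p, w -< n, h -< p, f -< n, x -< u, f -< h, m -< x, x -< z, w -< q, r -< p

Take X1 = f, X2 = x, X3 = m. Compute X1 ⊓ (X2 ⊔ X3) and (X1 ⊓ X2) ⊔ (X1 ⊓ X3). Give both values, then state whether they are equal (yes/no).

X2 ⊔ X3 = x, so X1 ⊓ (X2 ⊔ X3) = f ⊓ x = m.
X1 ⊓ X2 = m and X1 ⊓ X3 = m, so (X1 ⊓ X2) ⊔ (X1 ⊓ X3) = m ⊔ m = m.
Equal: yes.

m; m; yes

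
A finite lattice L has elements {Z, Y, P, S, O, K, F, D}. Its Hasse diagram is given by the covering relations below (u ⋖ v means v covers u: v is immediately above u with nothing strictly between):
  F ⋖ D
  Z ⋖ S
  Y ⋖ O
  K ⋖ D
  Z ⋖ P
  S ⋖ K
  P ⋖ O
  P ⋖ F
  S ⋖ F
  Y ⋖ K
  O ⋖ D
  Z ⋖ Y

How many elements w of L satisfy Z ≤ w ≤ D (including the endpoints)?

The interval [Z, D] = {D, F, K, O, P, S, Y, Z}, which has 8 elements.

8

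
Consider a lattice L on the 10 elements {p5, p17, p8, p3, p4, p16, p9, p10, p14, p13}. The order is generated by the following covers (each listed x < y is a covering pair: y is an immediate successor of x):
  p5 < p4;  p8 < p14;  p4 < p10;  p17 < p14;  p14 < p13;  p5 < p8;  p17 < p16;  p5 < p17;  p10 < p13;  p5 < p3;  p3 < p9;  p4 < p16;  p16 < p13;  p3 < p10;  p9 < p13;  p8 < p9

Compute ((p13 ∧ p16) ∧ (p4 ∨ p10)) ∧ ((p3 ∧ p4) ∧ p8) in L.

p13 ∧ p16 = p16
p4 ∨ p10 = p10
p16 ∧ p10 = p4
p3 ∧ p4 = p5
p5 ∧ p8 = p5
p4 ∧ p5 = p5

p5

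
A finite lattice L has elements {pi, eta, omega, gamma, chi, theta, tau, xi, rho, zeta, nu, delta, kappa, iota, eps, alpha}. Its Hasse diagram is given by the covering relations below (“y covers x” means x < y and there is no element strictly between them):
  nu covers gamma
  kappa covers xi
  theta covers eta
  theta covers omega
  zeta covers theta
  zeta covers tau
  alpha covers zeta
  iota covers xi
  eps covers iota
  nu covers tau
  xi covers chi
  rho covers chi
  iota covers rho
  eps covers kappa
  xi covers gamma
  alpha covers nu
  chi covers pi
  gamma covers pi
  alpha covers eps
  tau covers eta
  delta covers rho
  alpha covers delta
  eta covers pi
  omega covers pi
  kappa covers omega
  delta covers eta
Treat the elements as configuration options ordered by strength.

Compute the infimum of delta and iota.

rho

Common lower bounds of {delta, iota}: chi, pi, rho.
The greatest among these is rho.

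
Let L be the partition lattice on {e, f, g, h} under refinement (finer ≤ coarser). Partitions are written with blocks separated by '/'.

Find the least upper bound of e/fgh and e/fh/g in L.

The join of e/fgh and e/fh/g merges any blocks that overlap across the partitions, giving e/fgh.

e/fgh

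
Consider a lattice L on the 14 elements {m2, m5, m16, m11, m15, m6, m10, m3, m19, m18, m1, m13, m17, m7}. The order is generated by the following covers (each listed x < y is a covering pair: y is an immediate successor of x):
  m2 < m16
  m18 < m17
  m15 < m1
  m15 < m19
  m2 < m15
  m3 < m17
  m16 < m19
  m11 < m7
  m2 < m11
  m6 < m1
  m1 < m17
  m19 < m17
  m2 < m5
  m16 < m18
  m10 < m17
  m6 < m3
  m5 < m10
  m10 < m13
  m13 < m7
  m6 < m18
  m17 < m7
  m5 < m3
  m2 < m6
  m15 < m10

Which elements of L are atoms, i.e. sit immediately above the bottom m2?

m11, m15, m16, m5, m6

The atoms are exactly the elements that cover m2: m11, m15, m16, m5, m6.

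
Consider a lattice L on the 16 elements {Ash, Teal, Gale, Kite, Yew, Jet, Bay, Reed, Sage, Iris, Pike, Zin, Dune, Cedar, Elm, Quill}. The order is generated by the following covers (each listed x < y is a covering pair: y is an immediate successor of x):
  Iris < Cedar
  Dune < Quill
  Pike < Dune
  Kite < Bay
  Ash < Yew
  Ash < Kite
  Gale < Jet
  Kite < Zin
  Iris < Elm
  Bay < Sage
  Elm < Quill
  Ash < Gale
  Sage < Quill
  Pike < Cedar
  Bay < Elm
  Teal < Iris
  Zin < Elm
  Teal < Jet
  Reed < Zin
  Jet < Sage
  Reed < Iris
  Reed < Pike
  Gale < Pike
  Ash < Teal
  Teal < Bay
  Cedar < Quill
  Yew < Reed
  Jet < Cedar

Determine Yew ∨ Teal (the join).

Iris

Common upper bounds of {Yew, Teal}: Cedar, Elm, Iris, Quill.
The least among these is Iris.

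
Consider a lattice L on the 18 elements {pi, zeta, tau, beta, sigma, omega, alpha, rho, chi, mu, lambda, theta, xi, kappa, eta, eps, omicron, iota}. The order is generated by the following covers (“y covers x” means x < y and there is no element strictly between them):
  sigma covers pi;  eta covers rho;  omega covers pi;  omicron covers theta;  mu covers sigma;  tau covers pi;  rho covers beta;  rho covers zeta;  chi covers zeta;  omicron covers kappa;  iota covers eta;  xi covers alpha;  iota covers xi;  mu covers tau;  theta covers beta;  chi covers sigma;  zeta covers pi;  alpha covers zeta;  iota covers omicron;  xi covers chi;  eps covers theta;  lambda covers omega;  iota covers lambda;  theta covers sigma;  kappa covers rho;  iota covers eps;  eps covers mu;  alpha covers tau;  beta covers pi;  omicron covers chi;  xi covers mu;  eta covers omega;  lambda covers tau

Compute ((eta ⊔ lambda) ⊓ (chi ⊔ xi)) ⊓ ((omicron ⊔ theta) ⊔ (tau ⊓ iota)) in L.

eta ∨ lambda = iota
chi ∨ xi = xi
iota ∧ xi = xi
omicron ∨ theta = omicron
tau ∧ iota = tau
omicron ∨ tau = iota
xi ∧ iota = xi

xi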